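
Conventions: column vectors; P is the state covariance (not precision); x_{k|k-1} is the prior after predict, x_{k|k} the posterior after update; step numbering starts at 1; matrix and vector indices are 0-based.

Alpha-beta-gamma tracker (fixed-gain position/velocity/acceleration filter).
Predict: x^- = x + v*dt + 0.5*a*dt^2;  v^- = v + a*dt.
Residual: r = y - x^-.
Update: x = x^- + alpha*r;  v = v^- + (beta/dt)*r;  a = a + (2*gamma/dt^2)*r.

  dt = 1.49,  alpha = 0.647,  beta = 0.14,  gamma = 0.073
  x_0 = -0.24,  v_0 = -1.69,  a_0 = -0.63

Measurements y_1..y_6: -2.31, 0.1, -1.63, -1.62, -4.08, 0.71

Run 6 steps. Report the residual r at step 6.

step 1: x_pred=-3.4574  r=1.1474  x^+=-2.7150  v^+=-2.5209  a^+=-0.5545
step 2: x_pred=-7.0867  r=7.1867  x^+=-2.4369  v^+=-2.6719  a^+=-0.0819
step 3: x_pred=-6.5090  r=4.8790  x^+=-3.3523  v^+=-2.3355  a^+=0.2389
step 4: x_pred=-6.5670  r=4.9470  x^+=-3.3663  v^+=-1.5147  a^+=0.5643
step 5: x_pred=-4.9968  r=0.9168  x^+=-4.4036  v^+=-0.5878  a^+=0.6246
step 6: x_pred=-4.5862  r=5.2962  x^+=-1.1596  v^+=0.8404  a^+=0.9728

resid = 5.2962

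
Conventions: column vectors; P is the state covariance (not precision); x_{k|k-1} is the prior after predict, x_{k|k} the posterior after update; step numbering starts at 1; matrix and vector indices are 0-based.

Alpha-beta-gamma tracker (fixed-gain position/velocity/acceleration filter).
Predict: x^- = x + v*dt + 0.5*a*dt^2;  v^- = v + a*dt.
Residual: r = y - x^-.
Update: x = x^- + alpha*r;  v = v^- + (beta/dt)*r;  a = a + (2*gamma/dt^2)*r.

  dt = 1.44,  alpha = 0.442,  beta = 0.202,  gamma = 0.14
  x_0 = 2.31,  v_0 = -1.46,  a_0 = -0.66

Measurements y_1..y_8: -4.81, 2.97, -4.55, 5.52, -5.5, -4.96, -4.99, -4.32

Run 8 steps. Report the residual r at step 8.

step 1: x_pred=-0.4767  r=-4.3333  x^+=-2.3920  v^+=-3.0183  a^+=-1.2451
step 2: x_pred=-8.0293  r=10.9993  x^+=-3.1676  v^+=-3.2683  a^+=0.2401
step 3: x_pred=-7.6250  r=3.0750  x^+=-6.2659  v^+=-2.4912  a^+=0.6553
step 4: x_pred=-9.1737  r=14.6937  x^+=-2.6791  v^+=0.5137  a^+=2.6394
step 5: x_pred=0.7972  r=-6.2972  x^+=-1.9862  v^+=3.4311  a^+=1.7891
step 6: x_pred=4.8096  r=-9.7696  x^+=0.4914  v^+=4.6370  a^+=0.4699
step 7: x_pred=7.6559  r=-12.6459  x^+=2.0664  v^+=3.5397  a^+=-1.2377
step 8: x_pred=5.8804  r=-10.2004  x^+=1.3719  v^+=0.3266  a^+=-2.6150

resid = -10.2004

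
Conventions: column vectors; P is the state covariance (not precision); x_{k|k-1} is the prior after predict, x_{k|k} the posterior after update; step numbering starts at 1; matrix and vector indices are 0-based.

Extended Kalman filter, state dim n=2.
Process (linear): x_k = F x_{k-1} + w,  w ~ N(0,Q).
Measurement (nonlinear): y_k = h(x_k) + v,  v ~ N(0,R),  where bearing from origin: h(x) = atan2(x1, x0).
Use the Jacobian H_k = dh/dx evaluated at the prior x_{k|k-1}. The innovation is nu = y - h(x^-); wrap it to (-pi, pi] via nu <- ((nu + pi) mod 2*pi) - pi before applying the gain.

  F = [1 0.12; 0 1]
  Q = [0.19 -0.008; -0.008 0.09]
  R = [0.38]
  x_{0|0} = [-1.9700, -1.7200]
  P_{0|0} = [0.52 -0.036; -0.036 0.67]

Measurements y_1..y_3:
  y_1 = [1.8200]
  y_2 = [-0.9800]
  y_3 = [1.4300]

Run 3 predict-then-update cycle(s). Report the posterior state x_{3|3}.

x_post = [-3.5359, -1.0239]

step 1: x^-=[-2.1764, -1.7200]  P^-=[0.7110 0.0364; 0.0364 0.7600]  H_jac=[0.2235 -0.2828]  S=[0.4717]  K=[0.3151; -0.4384]  nu=[-1.9904]  x^+=[-2.8035, -0.8474]  P^+=[0.6642 0.1016; 0.1016 0.6693]
step 2: x^-=[-2.9052, -0.8474]  P^-=[0.8882 0.1739; 0.1739 0.7593]  H_jac=[0.0925 -0.3172]  S=[0.4538]  K=[0.0595; -0.4953]  nu=[1.8778]  x^+=[-2.7934, -1.7775]  P^+=[0.8866 0.1873; 0.1873 0.6480]
step 3: x^-=[-3.0067, -1.7775]  P^-=[1.1309 0.2570; 0.2570 0.7380]  H_jac=[0.1457 -0.2465]  S=[0.4304]  K=[0.2357; -0.3356]  nu=[-2.2455]  x^+=[-3.5359, -1.0239]  P^+=[1.1070 0.2911; 0.2911 0.6895]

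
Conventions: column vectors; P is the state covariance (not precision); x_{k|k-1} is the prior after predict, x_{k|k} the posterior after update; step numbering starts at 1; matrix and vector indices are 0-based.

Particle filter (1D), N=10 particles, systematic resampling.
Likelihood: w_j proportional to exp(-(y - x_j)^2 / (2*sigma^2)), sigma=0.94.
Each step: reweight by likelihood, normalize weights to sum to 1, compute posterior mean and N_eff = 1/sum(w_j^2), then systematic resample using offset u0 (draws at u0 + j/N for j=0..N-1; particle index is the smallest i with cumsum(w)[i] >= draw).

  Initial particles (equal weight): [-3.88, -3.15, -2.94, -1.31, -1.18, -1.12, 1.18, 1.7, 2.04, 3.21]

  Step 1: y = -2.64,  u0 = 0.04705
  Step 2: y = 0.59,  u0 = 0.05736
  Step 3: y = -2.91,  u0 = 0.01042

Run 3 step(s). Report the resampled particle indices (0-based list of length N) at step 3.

step 1: w=[0.1321, 0.2723, 0.2998, 0.1159, 0.0944, 0.0853, 0.0001, 0.0000, 0.0000, 0.0000]  mean=-2.6105  Neff=4.7369  idx=[0, 1, 1, 1, 2, 2, 2, 3, 4, 5]
step 2: w=[0.0000, 0.0007, 0.0007, 0.0007, 0.0018, 0.0018, 0.0018, 0.2623, 0.3436, 0.3867]  mean=-1.2046  Neff=2.9732  idx=[7, 7, 7, 8, 8, 8, 9, 9, 9, 9]
step 3: w=[0.1231, 0.1231, 0.1231, 0.0963, 0.0963, 0.0963, 0.0855, 0.0855, 0.0855, 0.0855]  mean=-1.2075  Neff=9.7580  idx=[0, 0, 1, 2, 3, 4, 5, 6, 7, 8]

resampled_idx = [0, 0, 1, 2, 3, 4, 5, 6, 7, 8]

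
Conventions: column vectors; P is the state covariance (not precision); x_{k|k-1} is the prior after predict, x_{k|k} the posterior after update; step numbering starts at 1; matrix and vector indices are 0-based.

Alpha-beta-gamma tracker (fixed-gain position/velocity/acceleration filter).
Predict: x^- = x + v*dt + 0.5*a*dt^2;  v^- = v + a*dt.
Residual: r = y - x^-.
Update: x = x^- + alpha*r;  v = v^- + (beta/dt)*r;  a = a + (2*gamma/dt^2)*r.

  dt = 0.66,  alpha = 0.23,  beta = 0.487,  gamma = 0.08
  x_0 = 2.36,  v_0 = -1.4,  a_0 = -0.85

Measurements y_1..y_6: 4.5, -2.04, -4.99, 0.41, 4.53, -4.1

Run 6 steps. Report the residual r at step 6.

step 1: x_pred=1.2509  r=3.2491  x^+=1.9982  v^+=0.4365  a^+=0.3434
step 2: x_pred=2.3610  r=-4.4010  x^+=1.3488  v^+=-2.5843  a^+=-1.2731
step 3: x_pred=-0.6341  r=-4.3559  x^+=-1.6360  v^+=-6.6387  a^+=-2.8731
step 4: x_pred=-6.6432  r=7.0532  x^+=-5.0210  v^+=-3.3304  a^+=-0.2823
step 5: x_pred=-7.2806  r=11.8106  x^+=-4.5641  v^+=5.1980  a^+=4.0558
step 6: x_pred=-0.2501  r=-3.8499  x^+=-1.1356  v^+=5.0341  a^+=2.6417

resid = -3.8499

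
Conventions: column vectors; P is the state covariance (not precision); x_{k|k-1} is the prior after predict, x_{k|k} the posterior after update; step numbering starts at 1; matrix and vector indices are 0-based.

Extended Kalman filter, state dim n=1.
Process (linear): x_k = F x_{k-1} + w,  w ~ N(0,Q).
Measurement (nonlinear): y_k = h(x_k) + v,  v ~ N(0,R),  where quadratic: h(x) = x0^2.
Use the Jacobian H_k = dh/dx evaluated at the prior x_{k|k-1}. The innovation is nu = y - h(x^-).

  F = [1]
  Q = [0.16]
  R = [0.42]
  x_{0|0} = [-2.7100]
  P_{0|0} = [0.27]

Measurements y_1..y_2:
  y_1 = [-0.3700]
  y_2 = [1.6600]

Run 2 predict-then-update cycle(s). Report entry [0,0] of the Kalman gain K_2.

step 1: x^-=[-2.7100]  P^-=[0.4300]  H_jac=[-5.4200]  S=[13.0519]  K=[-0.1786]  nu=[-7.7141]  x^+=[-1.3325]  P^+=[0.0138]
step 2: x^-=[-1.3325]  P^-=[0.1738]  H_jac=[-2.6651]  S=[1.6547]  K=[-0.2800]  nu=[-0.1156]  x^+=[-1.3002]  P^+=[0.0441]

K[0,0] = -0.2800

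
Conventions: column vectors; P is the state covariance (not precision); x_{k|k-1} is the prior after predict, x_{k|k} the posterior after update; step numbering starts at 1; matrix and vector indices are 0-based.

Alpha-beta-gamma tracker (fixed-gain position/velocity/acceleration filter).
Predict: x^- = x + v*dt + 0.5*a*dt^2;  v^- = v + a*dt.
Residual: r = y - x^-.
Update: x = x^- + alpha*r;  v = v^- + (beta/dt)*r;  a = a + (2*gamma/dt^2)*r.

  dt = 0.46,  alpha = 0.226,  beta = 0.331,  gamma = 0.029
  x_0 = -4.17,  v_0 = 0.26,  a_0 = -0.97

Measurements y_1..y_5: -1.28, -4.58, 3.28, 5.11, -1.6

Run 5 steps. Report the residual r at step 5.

step 1: x_pred=-4.1530  r=2.8730  x^+=-3.5037  v^+=1.8811  a^+=-0.1825
step 2: x_pred=-2.6577  r=-1.9223  x^+=-3.0921  v^+=0.4140  a^+=-0.7094
step 3: x_pred=-2.9768  r=6.2568  x^+=-1.5627  v^+=4.5898  a^+=1.0056
step 4: x_pred=0.6550  r=4.4550  x^+=1.6618  v^+=8.2581  a^+=2.2267
step 5: x_pred=5.6961  r=-7.2961  x^+=4.0472  v^+=4.0324  a^+=0.2269

resid = -7.2961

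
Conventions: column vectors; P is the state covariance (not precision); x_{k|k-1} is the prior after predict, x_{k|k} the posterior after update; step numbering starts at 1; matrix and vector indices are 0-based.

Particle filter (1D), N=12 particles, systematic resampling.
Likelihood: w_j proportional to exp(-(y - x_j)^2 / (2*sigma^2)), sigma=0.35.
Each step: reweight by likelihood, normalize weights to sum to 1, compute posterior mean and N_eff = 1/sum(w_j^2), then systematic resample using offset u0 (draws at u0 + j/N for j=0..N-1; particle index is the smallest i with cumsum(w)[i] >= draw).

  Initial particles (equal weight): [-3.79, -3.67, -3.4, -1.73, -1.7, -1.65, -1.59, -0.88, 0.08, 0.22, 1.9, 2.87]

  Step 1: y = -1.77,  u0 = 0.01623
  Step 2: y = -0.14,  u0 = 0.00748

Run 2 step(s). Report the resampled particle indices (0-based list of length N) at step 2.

resampled_idx = [0, 2, 4, 6, 7, 8, 9, 9, 10, 10, 11, 11]

step 1: w=[0.0000, 0.0000, 0.0000, 0.2592, 0.2558, 0.2461, 0.2286, 0.0103, 0.0000, 0.0000, 0.0000, 0.0000]  mean=-1.6619  Neff=4.0725  idx=[3, 3, 3, 4, 4, 4, 5, 5, 5, 6, 6, 6]
step 2: w=[0.0306, 0.0306, 0.0306, 0.0450, 0.0450, 0.0450, 0.0841, 0.0841, 0.0841, 0.1737, 0.1737, 0.1737]  mean=-1.6328  Neff=8.2925  idx=[0, 2, 4, 6, 7, 8, 9, 9, 10, 10, 11, 11]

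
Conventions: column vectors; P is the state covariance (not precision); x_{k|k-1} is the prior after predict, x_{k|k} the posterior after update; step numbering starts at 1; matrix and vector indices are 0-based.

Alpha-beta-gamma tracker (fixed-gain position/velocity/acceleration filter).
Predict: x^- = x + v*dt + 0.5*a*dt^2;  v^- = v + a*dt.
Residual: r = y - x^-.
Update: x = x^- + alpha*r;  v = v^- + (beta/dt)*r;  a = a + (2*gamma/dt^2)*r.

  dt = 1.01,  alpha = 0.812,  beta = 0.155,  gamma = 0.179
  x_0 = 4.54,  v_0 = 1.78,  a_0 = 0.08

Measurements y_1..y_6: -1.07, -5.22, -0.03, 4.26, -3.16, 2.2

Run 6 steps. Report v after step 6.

v_post = 1.4981

step 1: x_pred=6.3786  r=-7.4486  x^+=0.3303  v^+=0.7177  a^+=-2.5341
step 2: x_pred=-0.2373  r=-4.9827  x^+=-4.2832  v^+=-2.6064  a^+=-4.2827
step 3: x_pred=-9.1001  r=9.0701  x^+=-1.7352  v^+=-5.5400  a^+=-1.0996
step 4: x_pred=-7.8914  r=12.1514  x^+=1.9755  v^+=-4.7858  a^+=3.1649
step 5: x_pred=-1.2438  r=-1.9162  x^+=-2.7998  v^+=-1.8833  a^+=2.4924
step 6: x_pred=-3.4306  r=5.6306  x^+=1.1414  v^+=1.4981  a^+=4.4685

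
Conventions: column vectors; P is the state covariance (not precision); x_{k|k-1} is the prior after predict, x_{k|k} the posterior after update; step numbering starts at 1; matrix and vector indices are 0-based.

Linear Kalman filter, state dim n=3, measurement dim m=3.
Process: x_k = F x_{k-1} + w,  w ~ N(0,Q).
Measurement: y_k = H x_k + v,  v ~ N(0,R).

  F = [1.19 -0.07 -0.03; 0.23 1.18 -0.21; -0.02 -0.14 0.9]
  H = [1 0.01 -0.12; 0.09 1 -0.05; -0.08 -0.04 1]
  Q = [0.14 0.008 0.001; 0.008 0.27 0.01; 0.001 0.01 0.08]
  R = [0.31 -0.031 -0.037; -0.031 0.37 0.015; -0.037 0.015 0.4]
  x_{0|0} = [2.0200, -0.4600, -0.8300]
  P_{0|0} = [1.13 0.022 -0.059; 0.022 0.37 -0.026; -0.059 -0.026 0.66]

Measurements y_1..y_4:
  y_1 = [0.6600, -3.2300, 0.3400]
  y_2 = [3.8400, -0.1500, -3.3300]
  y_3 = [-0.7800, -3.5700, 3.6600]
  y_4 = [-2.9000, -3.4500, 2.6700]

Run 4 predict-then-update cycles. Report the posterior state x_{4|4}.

step 1: x^-=[2.4609, 0.0961, -0.7230]  P^-=[1.7430 0.3371 -0.1054; 0.3371 0.9046 -0.2231; -0.1054 -0.2231 0.6311]  S=[2.0948 0.5094 -0.3760; 0.5094 1.3742 -0.3270; -0.3760 -0.3270 1.0806]  K=[0.8356 0.0710 0.0732; 0.0036 0.6728 -0.0601; 0.0344 -0.0640 0.5927]  nu=[-1.8886, -3.5837, 1.2637]  x^+=[0.7209, -2.3979, 0.1903]  P^+=[0.2566 -0.0207 0.0191; -0.0207 0.2495 -0.0058; 0.0191 -0.0058 0.2362]
step 2: x^-=[1.0201, -2.7036, 0.4925]  P^-=[0.5069 0.0256 0.0152; 0.0256 0.6312 -0.0781; 0.0152 -0.0781 0.2769]  S=[0.8180 0.0567 -0.0979; 0.0567 1.0182 -0.1067; -0.0979 -0.1067 0.6852]  K=[0.6217 0.0405 0.0566; 0.0007 0.6199 -0.0572; 0.0286 -0.0483 0.4035]  nu=[2.9061, 2.4864, -3.8491]  x^+=[2.7096, -0.9402, -1.0975]  P^+=[0.1914 -0.0199 0.0148; -0.0199 0.2300 -0.0060; 0.0148 -0.0060 0.1606]
step 3: x^-=[3.3231, -0.2557, -0.9103]  P^-=[0.4145 0.0111 0.0138; 0.0111 0.5982 -0.0615; 0.0138 -0.0615 0.2155]  S=[0.7247 0.0312 -0.0837; 0.0312 0.9801 -0.0840; -0.0837 -0.0840 0.6219]  K=[0.5741 0.0347 0.0501; 0.0009 0.6096 -0.0564; 0.0244 -0.0436 0.3461]  nu=[-4.2098, -3.6589, 4.8259]  x^+=[1.0214, -2.7624, 0.8170]  P^+=[0.1768 -0.0195 0.0127; -0.0195 0.2261 -0.0060; 0.0127 -0.0060 0.1377]
step 4: x^-=[1.3843, -3.1963, 1.1016]  P^-=[0.3939 0.0084 0.0125; 0.0084 0.5914 -0.0569; 0.0125 -0.0569 0.1969]  S=[0.7041 0.0260 -0.0810; 0.0260 0.9722 -0.0779; -0.0810 -0.0779 0.6030]  K=[0.5616 0.0332 0.0476; 0.0011 0.6075 -0.0561; 0.0224 -0.0420 0.3263]  nu=[-4.1201, -0.3232, 1.5513]  x^+=[-0.8667, -3.4841, 1.5290]  P^+=[0.1729 -0.0194 0.0118; -0.0194 0.2254 -0.0059; 0.0118 -0.0059 0.1298]

x_post = [-0.8667, -3.4841, 1.5290]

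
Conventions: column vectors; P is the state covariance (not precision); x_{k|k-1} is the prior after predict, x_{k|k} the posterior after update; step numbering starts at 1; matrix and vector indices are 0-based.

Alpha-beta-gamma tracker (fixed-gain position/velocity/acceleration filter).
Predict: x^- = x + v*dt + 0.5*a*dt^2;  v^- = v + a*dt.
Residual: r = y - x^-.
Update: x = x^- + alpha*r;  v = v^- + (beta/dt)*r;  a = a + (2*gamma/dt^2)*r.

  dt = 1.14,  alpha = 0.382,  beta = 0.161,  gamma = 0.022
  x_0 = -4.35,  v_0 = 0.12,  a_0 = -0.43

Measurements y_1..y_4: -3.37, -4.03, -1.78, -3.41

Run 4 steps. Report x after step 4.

x_post = -4.2016

step 1: x_pred=-4.4926  r=1.1226  x^+=-4.0638  v^+=-0.2117  a^+=-0.3920
step 2: x_pred=-4.5598  r=0.5298  x^+=-4.3574  v^+=-0.5837  a^+=-0.3741
step 3: x_pred=-5.2659  r=3.4859  x^+=-3.9343  v^+=-0.5178  a^+=-0.2560
step 4: x_pred=-4.6910  r=1.2810  x^+=-4.2016  v^+=-0.6288  a^+=-0.2127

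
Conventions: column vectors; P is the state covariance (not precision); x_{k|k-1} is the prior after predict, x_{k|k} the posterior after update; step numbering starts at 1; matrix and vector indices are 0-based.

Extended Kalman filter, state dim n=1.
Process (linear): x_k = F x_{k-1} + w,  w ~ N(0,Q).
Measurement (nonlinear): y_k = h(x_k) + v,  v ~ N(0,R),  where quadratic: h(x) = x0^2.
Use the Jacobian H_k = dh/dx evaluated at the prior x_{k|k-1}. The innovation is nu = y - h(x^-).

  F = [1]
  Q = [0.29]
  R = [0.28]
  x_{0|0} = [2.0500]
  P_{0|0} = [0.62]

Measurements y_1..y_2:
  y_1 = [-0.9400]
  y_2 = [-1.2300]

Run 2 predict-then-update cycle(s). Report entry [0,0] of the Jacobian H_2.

H_jac[0,0] = 1.6366

step 1: x^-=[2.0500]  P^-=[0.9100]  H_jac=[4.1000]  S=[15.5771]  K=[0.2395]  nu=[-5.1425]  x^+=[0.8183]  P^+=[0.0164]
step 2: x^-=[0.8183]  P^-=[0.3064]  H_jac=[1.6366]  S=[1.1005]  K=[0.4556]  nu=[-1.8996]  x^+=[-0.0471]  P^+=[0.0779]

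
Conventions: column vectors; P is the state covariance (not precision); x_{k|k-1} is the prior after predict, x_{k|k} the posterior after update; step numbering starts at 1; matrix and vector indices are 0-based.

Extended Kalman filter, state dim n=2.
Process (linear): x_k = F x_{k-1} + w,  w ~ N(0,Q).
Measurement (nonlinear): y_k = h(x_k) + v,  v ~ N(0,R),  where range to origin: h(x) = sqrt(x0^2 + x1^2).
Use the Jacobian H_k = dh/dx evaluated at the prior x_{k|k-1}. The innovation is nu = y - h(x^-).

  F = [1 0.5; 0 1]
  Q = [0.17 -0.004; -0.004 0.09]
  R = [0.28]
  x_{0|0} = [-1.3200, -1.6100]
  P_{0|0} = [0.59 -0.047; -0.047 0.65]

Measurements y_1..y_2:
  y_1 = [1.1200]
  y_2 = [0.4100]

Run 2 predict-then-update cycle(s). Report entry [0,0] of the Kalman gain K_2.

step 1: x^-=[-2.1250, -1.6100]  P^-=[0.8755 0.2740; 0.2740 0.7400]  H_jac=[-0.7971 -0.6039]  S=[1.3699]  K=[-0.6302; -0.4857]  nu=[-1.5460]  x^+=[-1.1507, -0.8592]  P^+=[0.3314 -0.1453; -0.1453 0.4169]
step 2: x^-=[-1.5803, -0.8592]  P^-=[0.4604 0.0592; 0.0592 0.5069]  H_jac=[-0.8785 -0.4777]  S=[0.8007]  K=[-0.5405; -0.3673]  nu=[-1.3887]  x^+=[-0.8297, -0.3490]  P^+=[0.2265 -0.0998; -0.0998 0.3989]

K[0,0] = -0.5405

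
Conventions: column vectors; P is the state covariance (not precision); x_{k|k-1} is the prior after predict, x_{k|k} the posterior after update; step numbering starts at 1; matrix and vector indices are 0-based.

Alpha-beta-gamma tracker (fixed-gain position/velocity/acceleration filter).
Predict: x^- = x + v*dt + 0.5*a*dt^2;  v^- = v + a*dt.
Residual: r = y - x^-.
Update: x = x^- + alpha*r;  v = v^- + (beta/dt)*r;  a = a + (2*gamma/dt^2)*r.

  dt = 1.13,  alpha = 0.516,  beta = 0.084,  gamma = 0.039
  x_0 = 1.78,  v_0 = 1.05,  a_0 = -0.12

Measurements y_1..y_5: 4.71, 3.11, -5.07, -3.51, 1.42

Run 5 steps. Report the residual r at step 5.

step 1: x_pred=2.8899  r=1.8201  x^+=3.8291  v^+=1.0497  a^+=-0.0088
step 2: x_pred=5.0096  r=-1.8996  x^+=4.0294  v^+=0.8985  a^+=-0.1249
step 3: x_pred=4.9650  r=-10.0350  x^+=-0.2130  v^+=0.0115  a^+=-0.7378
step 4: x_pred=-0.6712  r=-2.8388  x^+=-2.1360  v^+=-1.0333  a^+=-0.9113
step 5: x_pred=-3.8855  r=5.3055  x^+=-1.1478  v^+=-1.6687  a^+=-0.5872

resid = 5.3055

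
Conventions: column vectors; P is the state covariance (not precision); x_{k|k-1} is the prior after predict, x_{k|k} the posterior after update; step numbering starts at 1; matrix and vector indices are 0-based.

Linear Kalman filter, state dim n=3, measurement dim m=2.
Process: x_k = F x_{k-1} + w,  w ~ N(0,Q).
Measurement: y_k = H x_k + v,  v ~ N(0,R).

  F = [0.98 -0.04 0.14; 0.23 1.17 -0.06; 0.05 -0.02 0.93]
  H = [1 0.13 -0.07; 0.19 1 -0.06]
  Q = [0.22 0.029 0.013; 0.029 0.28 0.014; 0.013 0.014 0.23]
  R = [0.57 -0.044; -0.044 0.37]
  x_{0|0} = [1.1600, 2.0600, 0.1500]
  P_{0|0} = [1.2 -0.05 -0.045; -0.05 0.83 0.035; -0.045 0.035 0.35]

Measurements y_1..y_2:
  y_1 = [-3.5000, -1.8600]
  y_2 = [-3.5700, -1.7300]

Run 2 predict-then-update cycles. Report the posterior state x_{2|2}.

step 1: x^-=[1.0754, 2.6680, 0.1563]  P^-=[1.3718 0.2078 0.0764; 0.2078 1.4503 0.0148; 0.0764 0.0148 0.5307]  S=[2.0120 0.6136; 0.6136 1.9472]  K=[0.6859 0.0221; -0.0406 0.7774; 0.0231 -0.0086]  nu=[-4.9113, -4.7229]  x^+=[-2.3974, -0.8043, 0.0835]  P^+=[0.4058 -0.0962 0.0482; -0.0962 0.3088 0.0184; 0.0482 0.0184 0.5297]
step 2: x^-=[-2.3056, -1.4975, -0.0261]  P^-=[0.6412 -0.0061 0.1477; -0.0061 0.6704 0.0069; 0.1477 0.0069 0.6933]  S=[1.2036 0.1503; 0.1503 1.0596]  K=[0.5201 0.0271; -0.0121 0.6330; 0.0855 -0.0183]  nu=[-1.0716, 0.2040]  x^+=[-2.8574, -1.3554, -0.1215]  P^+=[0.3106 -0.0661 0.0958; -0.0661 0.2480 0.0123; 0.0958 0.0123 0.6846]

x_post = [-2.8574, -1.3554, -0.1215]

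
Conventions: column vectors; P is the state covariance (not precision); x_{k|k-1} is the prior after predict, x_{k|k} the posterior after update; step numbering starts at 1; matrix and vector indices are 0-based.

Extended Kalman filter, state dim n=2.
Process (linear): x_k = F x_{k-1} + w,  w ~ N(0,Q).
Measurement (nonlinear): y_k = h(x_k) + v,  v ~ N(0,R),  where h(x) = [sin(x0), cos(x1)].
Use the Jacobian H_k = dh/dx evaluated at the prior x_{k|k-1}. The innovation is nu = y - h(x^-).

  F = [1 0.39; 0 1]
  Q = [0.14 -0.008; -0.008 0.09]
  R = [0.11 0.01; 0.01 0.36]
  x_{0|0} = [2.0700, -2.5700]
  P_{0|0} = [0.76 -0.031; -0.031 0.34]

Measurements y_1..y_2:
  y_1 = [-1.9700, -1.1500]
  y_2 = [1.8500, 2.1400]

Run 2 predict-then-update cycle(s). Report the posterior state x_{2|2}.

step 1: x^-=[1.0677, -2.5700]  P^-=[0.9275 0.0936; 0.0936 0.4300]  H_jac=[0.4821 0.0000; 0.0000 0.5410]  S=[0.3256 0.0344; 0.0344 0.4858]  K=[1.3727 0.0070; 0.0887 0.4725]  nu=[-2.8461, -0.3090]  x^+=[-2.8412, -2.9683]  P^+=[0.3133 0.0300; 0.0300 0.3161]
step 2: x^-=[-3.9989, -2.9683]  P^-=[0.5248 0.1453; 0.1453 0.4061]  H_jac=[-0.6545 0.0000; 0.0000 0.1724]  S=[0.3348 -0.0064; -0.0064 0.3721]  K=[-1.0250 0.0497; -0.2805 0.1834]  nu=[1.0939, 3.1250]  x^+=[-4.9648, -2.7022]  P^+=[0.1715 0.0443; 0.0443 0.3666]

x_post = [-4.9648, -2.7022]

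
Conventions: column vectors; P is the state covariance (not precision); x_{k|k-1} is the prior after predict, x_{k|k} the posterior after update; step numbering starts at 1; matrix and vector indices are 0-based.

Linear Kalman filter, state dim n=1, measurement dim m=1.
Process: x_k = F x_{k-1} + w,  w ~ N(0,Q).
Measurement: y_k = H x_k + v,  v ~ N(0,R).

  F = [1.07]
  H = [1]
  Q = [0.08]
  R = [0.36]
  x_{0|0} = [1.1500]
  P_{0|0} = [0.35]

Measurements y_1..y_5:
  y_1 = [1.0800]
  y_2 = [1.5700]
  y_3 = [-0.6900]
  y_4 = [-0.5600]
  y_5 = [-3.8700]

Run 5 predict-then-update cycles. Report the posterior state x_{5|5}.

x_post = [-1.5256]

step 1: x^-=[1.2305]  P^-=[0.4807]  S=[0.8407]  K=[0.5718]  nu=[-0.1505]  x^+=[1.1444]  P^+=[0.2058]
step 2: x^-=[1.2246]  P^-=[0.3157]  S=[0.6757]  K=[0.4672]  nu=[0.3454]  x^+=[1.3859]  P^+=[0.1682]
step 3: x^-=[1.4830]  P^-=[0.2726]  S=[0.6326]  K=[0.4309]  nu=[-2.1730]  x^+=[0.5467]  P^+=[0.1551]
step 4: x^-=[0.5849]  P^-=[0.2576]  S=[0.6176]  K=[0.4171]  nu=[-1.1449]  x^+=[0.1074]  P^+=[0.1502]
step 5: x^-=[0.1149]  P^-=[0.2519]  S=[0.6119]  K=[0.4117]  nu=[-3.9849]  x^+=[-1.5256]  P^+=[0.1482]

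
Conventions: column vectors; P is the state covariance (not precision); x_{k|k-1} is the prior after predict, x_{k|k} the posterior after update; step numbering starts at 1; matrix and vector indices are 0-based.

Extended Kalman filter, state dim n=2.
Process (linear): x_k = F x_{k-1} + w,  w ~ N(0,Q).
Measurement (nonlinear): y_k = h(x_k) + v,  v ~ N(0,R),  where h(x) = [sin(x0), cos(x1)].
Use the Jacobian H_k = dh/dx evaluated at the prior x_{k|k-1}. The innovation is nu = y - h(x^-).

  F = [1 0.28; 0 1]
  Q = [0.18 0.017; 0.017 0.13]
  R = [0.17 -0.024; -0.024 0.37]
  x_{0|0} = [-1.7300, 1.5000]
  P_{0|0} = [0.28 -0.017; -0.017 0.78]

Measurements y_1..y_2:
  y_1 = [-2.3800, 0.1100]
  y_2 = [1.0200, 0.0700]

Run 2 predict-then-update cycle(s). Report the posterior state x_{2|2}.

step 1: x^-=[-1.3100, 1.5000]  P^-=[0.5116 0.2184; 0.2184 0.9100]  H_jac=[0.2579 0.0000; 0.0000 -0.9975]  S=[0.2040 -0.0802; -0.0802 1.2754]  K=[0.5942 -0.1335; -0.0037 -0.7119]  nu=[-1.4138, 0.0393]  x^+=[-2.1553, 1.4773]  P^+=[0.4042 0.0638; 0.0638 0.2640]
step 2: x^-=[-1.7417, 1.4773]  P^-=[0.6406 0.1547; 0.1547 0.3940]  H_jac=[-0.1700 0.0000; 0.0000 -0.9956]  S=[0.1885 0.0022; 0.0022 0.7606]  K=[-0.5754 -0.2009; -0.1336 -0.5154]  nu=[2.0054, -0.0233]  x^+=[-2.8910, 1.2215]  P^+=[0.5470 0.0608; 0.0608 0.1883]

x_post = [-2.8910, 1.2215]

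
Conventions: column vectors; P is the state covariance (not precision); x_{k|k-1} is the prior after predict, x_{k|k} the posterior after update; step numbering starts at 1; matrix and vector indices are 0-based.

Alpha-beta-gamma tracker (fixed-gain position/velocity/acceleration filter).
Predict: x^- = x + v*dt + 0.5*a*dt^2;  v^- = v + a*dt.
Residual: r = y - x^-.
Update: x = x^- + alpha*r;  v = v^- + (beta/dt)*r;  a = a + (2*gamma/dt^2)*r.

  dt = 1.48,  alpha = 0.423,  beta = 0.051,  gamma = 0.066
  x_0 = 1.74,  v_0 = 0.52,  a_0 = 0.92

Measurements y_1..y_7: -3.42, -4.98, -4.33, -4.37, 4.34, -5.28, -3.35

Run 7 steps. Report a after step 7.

step 1: x_pred=3.5172  r=-6.9372  x^+=0.5828  v^+=1.6425  a^+=0.5019
step 2: x_pred=3.5635  r=-8.5435  x^+=-0.0504  v^+=2.0910  a^+=-0.0129
step 3: x_pred=3.0302  r=-7.3602  x^+=-0.0832  v^+=1.8183  a^+=-0.4565
step 4: x_pred=2.1080  r=-6.4780  x^+=-0.6322  v^+=0.9195  a^+=-0.8468
step 5: x_pred=-0.1988  r=4.5388  x^+=1.7211  v^+=-0.1774  a^+=-0.5733
step 6: x_pred=0.8307  r=-6.1107  x^+=-1.7541  v^+=-1.2365  a^+=-0.9416
step 7: x_pred=-4.6153  r=1.2653  x^+=-4.0801  v^+=-2.5864  a^+=-0.8653

a_post = -0.8653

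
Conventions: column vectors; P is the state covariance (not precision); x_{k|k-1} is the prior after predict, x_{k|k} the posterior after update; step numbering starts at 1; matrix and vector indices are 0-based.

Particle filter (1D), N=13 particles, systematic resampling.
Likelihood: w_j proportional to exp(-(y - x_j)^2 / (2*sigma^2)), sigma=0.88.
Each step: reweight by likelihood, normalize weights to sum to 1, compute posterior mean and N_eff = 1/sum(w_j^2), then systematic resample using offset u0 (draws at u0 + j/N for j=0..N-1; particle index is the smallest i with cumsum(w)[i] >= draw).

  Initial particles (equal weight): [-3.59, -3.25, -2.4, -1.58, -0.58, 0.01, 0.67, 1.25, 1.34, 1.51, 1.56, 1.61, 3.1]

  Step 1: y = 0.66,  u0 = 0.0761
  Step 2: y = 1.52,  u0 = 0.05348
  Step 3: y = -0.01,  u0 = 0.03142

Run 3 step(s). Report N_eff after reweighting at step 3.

step 1: w=[0.0000, 0.0000, 0.0004, 0.0071, 0.0672, 0.1381, 0.1814, 0.1449, 0.1346, 0.1138, 0.1075, 0.1013, 0.0039]  mean=0.9476  Neff=7.6701  idx=[5, 5, 6, 6, 6, 7, 7, 8, 9, 9, 10, 11, 12]
step 2: w=[0.0244, 0.0244, 0.0666, 0.0666, 0.0666, 0.1013, 0.1013, 0.1039, 0.1061, 0.1061, 0.1060, 0.1056, 0.0212]  mean=1.2484  Neff=10.9684  idx=[2, 3, 4, 5, 6, 6, 7, 8, 9, 9, 10, 11, 11]
step 3: w=[0.1528, 0.1528, 0.1528, 0.0739, 0.0739, 0.0739, 0.0635, 0.0463, 0.0463, 0.0463, 0.0419, 0.0378, 0.0378]  mean=1.0663  Neff=9.8542  idx=[0, 0, 1, 1, 2, 2, 3, 4, 5, 6, 8, 9, 11]

N_eff = 9.8542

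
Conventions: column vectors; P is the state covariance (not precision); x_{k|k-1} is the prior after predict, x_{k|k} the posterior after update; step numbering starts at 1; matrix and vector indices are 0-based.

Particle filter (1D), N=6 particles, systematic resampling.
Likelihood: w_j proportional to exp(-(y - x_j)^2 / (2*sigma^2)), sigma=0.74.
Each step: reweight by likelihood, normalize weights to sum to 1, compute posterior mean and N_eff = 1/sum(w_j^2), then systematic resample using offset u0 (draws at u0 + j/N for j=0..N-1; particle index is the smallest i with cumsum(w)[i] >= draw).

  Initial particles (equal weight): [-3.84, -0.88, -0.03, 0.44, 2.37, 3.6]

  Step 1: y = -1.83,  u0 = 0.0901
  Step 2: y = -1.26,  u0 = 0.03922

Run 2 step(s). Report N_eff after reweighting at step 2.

N_eff = 5.4993

step 1: w=[0.0477, 0.8362, 0.0989, 0.0173, 0.0000, 0.0000]  mean=-0.9142  Neff=1.4055  idx=[1, 1, 1, 1, 1, 2]
step 2: w=[0.1892, 0.1892, 0.1892, 0.1892, 0.1892, 0.0542]  mean=-0.8339  Neff=5.4993  idx=[0, 1, 1, 2, 3, 4]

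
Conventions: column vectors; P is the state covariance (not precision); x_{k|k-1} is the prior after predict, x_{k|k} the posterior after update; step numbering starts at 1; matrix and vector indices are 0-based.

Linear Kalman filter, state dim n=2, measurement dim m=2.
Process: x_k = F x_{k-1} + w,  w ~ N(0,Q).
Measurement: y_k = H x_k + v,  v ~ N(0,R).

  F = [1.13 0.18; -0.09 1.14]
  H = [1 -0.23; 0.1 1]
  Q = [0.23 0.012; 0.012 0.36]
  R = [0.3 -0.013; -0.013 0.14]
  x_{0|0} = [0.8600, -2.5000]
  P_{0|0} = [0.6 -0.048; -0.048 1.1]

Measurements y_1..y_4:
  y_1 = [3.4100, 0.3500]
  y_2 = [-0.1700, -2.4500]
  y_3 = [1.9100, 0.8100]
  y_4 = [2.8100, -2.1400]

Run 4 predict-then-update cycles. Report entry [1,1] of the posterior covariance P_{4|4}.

step 1: x^-=[0.5218, -2.9274]  P^-=[1.0123 0.1156; 0.1156 1.8043]  S=[1.3545 -0.2138; -0.2138 1.9775]  K=[0.7579 0.1916; -0.0774 0.9099]  nu=[2.2149, 3.2252]  x^+=[2.8185, -0.1643]  P^+=[0.2236 -0.0054; -0.0054 0.1289]
step 2: x^-=[3.1553, -0.4410]  P^-=[0.5176 0.0089; 0.0089 0.5305]  S=[0.8415 -0.0746; -0.0746 0.6774]  K=[0.6266 0.1585; -0.0656 0.7772]  nu=[-3.4267, -2.3246]  x^+=[0.6396, -2.0229]  P^+=[0.1849 -0.0044; -0.0044 0.1101]
step 3: x^-=[0.3586, -2.3636]  P^-=[0.4679 0.0101; 0.0101 0.5055]  S=[0.7899 -0.0726; -0.0726 0.6522]  K=[0.6035 0.1544; -0.0637 0.7695]  nu=[1.0077, 3.1378]  x^+=[1.4514, -0.0132]  P^+=[0.1781 -0.0040; -0.0040 0.1090]
step 4: x^-=[1.6377, -0.1456]  P^-=[0.4593 0.0111; 0.0111 0.5039]  S=[0.7809 -0.0721; -0.0721 0.6507]  K=[0.5992 0.1541; -0.0632 0.7691]  nu=[1.1388, -2.1581]  x^+=[1.9876, -1.8774]  P^+=[0.1769 -0.0039; -0.0039 0.1089]

P_post[1,1] = 0.1089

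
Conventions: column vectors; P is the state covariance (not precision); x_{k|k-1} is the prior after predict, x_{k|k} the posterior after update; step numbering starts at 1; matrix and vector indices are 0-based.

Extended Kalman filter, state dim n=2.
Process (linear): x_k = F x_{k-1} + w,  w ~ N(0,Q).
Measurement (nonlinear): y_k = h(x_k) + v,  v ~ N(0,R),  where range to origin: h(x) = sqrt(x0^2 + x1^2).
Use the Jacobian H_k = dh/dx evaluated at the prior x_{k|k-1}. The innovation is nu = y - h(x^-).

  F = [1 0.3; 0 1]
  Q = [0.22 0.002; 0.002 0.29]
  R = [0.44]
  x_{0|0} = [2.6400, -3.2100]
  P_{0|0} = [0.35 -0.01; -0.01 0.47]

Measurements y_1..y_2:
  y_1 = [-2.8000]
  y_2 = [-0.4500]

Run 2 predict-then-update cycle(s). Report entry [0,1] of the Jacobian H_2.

step 1: x^-=[1.6770, -3.2100]  P^-=[0.6063 0.1330; 0.1330 0.7600]  H_jac=[0.4630 -0.8863]  S=[1.0579]  K=[0.1540; -0.5785]  nu=[-6.4217]  x^+=[0.6884, 0.5052]  P^+=[0.5812 0.2272; 0.2272 0.4059]
step 2: x^-=[0.8399, 0.5052]  P^-=[0.9741 0.3510; 0.3510 0.6959]  H_jac=[0.8569 0.5154]  S=[1.6503]  K=[0.6154; 0.3996]  nu=[-1.4302]  x^+=[-0.0403, -0.0663]  P^+=[0.3490 -0.0549; -0.0549 0.4324]

H_jac[0,1] = 0.5154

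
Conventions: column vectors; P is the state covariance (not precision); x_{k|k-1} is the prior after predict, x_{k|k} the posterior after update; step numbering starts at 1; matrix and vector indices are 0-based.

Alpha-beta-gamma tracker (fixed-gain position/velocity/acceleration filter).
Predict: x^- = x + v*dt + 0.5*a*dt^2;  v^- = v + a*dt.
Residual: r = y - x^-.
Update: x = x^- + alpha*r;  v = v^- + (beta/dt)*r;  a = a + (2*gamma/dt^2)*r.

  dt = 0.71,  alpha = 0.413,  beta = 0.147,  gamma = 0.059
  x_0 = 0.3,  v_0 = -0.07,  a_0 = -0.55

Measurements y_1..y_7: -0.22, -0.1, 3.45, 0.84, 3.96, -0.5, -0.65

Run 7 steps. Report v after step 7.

step 1: x_pred=0.1117  r=-0.3317  x^+=-0.0253  v^+=-0.5292  a^+=-0.6276
step 2: x_pred=-0.5592  r=0.4592  x^+=-0.3696  v^+=-0.8797  a^+=-0.5201
step 3: x_pred=-1.1253  r=4.5753  x^+=0.7643  v^+=-0.3017  a^+=0.5508
step 4: x_pred=0.6889  r=0.1511  x^+=0.7513  v^+=0.1206  a^+=0.5862
step 5: x_pred=0.9847  r=2.9753  x^+=2.2135  v^+=1.1528  a^+=1.2827
step 6: x_pred=3.3553  r=-3.8553  x^+=1.7631  v^+=1.2653  a^+=0.3802
step 7: x_pred=2.7573  r=-3.4073  x^+=1.3501  v^+=0.8298  a^+=-0.4174

v_post = 0.8298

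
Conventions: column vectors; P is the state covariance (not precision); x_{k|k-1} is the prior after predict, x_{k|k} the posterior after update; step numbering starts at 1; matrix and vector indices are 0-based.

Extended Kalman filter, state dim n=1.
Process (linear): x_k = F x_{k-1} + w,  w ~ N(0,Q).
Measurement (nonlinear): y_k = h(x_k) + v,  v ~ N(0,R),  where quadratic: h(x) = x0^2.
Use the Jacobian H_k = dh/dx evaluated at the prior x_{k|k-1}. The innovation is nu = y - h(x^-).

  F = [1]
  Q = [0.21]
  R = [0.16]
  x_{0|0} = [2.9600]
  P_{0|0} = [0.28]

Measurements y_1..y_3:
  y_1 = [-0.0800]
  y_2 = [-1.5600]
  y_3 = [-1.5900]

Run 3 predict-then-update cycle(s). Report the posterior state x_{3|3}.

step 1: x^-=[2.9600]  P^-=[0.4900]  H_jac=[5.9200]  S=[17.3327]  K=[0.1674]  nu=[-8.8416]  x^+=[1.4803]  P^+=[0.0045]
step 2: x^-=[1.4803]  P^-=[0.2145]  H_jac=[2.9605]  S=[2.0403]  K=[0.3113]  nu=[-3.7512]  x^+=[0.3126]  P^+=[0.0168]
step 3: x^-=[0.3126]  P^-=[0.2268]  H_jac=[0.6251]  S=[0.2486]  K=[0.5703]  nu=[-1.6877]  x^+=[-0.6499]  P^+=[0.1460]

x_post = [-0.6499]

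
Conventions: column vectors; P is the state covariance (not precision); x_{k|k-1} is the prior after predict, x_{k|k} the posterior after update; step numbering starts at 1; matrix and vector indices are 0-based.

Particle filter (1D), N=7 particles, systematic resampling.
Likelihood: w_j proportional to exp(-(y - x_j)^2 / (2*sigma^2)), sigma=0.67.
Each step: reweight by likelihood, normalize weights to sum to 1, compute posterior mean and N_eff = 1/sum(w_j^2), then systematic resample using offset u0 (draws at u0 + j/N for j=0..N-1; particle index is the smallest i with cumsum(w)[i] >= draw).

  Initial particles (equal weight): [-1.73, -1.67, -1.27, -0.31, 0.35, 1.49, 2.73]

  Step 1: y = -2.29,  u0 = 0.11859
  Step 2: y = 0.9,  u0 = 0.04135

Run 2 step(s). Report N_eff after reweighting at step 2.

step 1: w=[0.4188, 0.3870, 0.1864, 0.0075, 0.0003, 0.0000, 0.0000]  mean=-1.6098  Neff=2.7780  idx=[0, 0, 0, 1, 1, 2, 2]
step 2: w=[0.0342, 0.0342, 0.0342, 0.0484, 0.0484, 0.4002, 0.4002]  mean=-1.3560  Neff=3.0433  idx=[1, 4, 5, 5, 6, 6, 6]

N_eff = 3.0433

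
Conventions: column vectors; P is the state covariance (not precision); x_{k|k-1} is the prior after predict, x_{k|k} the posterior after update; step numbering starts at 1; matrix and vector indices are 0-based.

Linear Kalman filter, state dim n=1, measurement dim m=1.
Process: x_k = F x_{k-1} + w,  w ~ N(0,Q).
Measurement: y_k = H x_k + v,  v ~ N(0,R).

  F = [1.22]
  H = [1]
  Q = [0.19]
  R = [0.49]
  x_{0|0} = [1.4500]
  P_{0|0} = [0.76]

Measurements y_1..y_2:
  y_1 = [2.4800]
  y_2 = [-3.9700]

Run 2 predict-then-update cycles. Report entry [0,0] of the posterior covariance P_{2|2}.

step 1: x^-=[1.7690]  P^-=[1.3212]  S=[1.8112]  K=[0.7295]  nu=[0.7110]  x^+=[2.2876]  P^+=[0.3574]
step 2: x^-=[2.7909]  P^-=[0.7220]  S=[1.2120]  K=[0.5957]  nu=[-6.7609]  x^+=[-1.2366]  P^+=[0.2919]

P_post[0,0] = 0.2919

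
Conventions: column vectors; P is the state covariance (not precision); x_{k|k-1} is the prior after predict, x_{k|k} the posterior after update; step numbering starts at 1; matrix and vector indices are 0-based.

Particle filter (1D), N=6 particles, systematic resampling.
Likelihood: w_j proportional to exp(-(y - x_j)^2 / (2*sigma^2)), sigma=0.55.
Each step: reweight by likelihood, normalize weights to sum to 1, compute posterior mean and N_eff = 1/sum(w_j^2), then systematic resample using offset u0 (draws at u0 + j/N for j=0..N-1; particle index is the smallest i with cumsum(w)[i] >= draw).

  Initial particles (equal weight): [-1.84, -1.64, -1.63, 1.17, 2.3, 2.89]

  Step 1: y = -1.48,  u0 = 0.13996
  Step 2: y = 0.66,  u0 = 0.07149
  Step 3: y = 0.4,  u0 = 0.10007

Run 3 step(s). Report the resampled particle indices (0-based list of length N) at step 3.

resampled_idx = [0, 1, 2, 3, 4, 5]

step 1: w=[0.2958, 0.3512, 0.3530, 0.0000, 0.0000, 0.0000]  mean=-1.6956  Neff=2.9811  idx=[0, 1, 1, 1, 2, 2]
step 2: w=[0.0382, 0.1865, 0.1865, 0.1865, 0.2012, 0.2012]  mean=-1.6436  Neff=5.3549  idx=[1, 2, 2, 3, 4, 5]
step 3: w=[0.1629, 0.1629, 0.1629, 0.1629, 0.1742, 0.1742]  mean=-1.6365  Neff=5.9938  idx=[0, 1, 2, 3, 4, 5]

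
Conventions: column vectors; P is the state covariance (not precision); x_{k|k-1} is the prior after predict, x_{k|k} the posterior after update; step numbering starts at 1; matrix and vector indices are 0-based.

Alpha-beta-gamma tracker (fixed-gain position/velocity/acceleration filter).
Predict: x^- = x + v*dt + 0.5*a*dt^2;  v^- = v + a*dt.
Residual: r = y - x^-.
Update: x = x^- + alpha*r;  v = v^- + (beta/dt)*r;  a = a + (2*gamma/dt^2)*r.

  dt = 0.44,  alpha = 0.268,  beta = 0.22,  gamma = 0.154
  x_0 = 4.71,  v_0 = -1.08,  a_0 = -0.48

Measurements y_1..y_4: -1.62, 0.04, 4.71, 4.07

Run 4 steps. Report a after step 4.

step 1: x_pred=4.1883  r=-5.8083  x^+=2.6317  v^+=-4.1954  a^+=-9.7205
step 2: x_pred=-0.1552  r=0.1952  x^+=-0.1029  v^+=-8.3748  a^+=-9.4100
step 3: x_pred=-4.6987  r=9.4087  x^+=-2.1772  v^+=-7.8108  a^+=5.5584
step 4: x_pred=-5.0759  r=9.1459  x^+=-2.6248  v^+=-0.7922  a^+=20.1087

a_post = 20.1087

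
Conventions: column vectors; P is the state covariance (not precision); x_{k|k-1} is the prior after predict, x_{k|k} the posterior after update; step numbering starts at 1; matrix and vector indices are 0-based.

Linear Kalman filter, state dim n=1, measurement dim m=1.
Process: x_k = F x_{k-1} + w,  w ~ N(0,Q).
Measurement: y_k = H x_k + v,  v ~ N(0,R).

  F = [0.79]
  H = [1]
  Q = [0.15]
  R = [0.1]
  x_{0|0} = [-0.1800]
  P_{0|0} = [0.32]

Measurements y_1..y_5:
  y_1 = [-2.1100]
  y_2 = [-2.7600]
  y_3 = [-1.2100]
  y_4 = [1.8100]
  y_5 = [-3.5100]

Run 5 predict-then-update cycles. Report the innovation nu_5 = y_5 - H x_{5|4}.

innov = [-4.1456]

step 1: x^-=[-0.1422]  P^-=[0.3497]  S=[0.4497]  K=[0.7776]  nu=[-1.9678]  x^+=[-1.6724]  P^+=[0.0778]
step 2: x^-=[-1.3212]  P^-=[0.1985]  S=[0.2985]  K=[0.6650]  nu=[-1.4388]  x^+=[-2.2780]  P^+=[0.0665]
step 3: x^-=[-1.7997]  P^-=[0.1915]  S=[0.2915]  K=[0.6570]  nu=[0.5897]  x^+=[-1.4123]  P^+=[0.0657]
step 4: x^-=[-1.1157]  P^-=[0.1910]  S=[0.2910]  K=[0.6564]  nu=[2.9257]  x^+=[0.8046]  P^+=[0.0656]
step 5: x^-=[0.6356]  P^-=[0.1910]  S=[0.2910]  K=[0.6563]  nu=[-4.1456]  x^+=[-2.0852]  P^+=[0.0656]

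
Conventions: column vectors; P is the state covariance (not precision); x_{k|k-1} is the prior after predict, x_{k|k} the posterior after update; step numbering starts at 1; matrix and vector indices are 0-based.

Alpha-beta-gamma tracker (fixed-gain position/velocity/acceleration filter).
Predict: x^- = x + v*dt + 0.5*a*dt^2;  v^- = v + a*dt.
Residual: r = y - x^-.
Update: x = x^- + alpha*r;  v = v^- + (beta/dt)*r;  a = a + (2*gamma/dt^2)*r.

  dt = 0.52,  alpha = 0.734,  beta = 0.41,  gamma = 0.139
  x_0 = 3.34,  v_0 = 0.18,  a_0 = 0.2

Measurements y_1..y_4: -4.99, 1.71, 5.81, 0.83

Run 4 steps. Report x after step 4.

step 1: x_pred=3.4606  r=-8.4506  x^+=-2.7421  v^+=-6.3790  a^+=-8.4882
step 2: x_pred=-7.2068  r=8.9168  x^+=-0.6619  v^+=-3.7623  a^+=0.6793
step 3: x_pred=-2.5264  r=8.3364  x^+=3.5925  v^+=3.1639  a^+=9.2500
step 4: x_pred=6.4883  r=-5.6583  x^+=2.3351  v^+=3.5125  a^+=3.4326

x_post = 2.3351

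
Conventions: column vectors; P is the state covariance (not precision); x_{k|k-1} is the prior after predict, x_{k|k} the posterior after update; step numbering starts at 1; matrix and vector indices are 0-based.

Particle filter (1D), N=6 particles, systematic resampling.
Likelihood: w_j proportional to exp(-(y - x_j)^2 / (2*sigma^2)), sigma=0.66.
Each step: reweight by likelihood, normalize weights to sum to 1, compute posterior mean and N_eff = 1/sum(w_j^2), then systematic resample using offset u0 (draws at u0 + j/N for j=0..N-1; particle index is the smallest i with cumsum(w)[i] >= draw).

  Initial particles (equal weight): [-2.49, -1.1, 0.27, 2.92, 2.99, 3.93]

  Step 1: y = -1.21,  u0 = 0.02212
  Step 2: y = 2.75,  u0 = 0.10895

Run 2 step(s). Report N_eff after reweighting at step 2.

N_eff = 5.0000

step 1: w=[0.1250, 0.8086, 0.0664, 0.0000, 0.0000, 0.0000]  mean=-1.1829  Neff=1.4839  idx=[0, 1, 1, 1, 1, 1]
step 2: w=[0.0000, 0.2000, 0.2000, 0.2000, 0.2000, 0.2000]  mean=-1.1000  Neff=5.0000  idx=[1, 2, 3, 4, 4, 5]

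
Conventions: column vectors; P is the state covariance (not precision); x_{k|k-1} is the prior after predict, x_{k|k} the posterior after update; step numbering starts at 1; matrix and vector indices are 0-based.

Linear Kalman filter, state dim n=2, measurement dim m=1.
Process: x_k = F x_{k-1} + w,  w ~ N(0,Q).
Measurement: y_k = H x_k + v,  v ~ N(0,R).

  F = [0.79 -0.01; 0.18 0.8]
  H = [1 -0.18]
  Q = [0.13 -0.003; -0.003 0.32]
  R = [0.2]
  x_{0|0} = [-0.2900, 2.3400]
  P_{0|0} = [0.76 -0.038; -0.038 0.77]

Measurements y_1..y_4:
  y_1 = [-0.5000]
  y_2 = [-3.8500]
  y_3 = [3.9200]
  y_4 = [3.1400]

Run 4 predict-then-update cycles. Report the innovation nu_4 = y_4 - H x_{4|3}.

step 1: x^-=[-0.2525, 1.8198]  P^-=[0.6050 0.0750; 0.0750 0.8265]  S=[0.8048]  K=[0.7350; -0.0917]  nu=[0.0801]  x^+=[-0.1937, 1.8125]  P^+=[0.1703 0.1292; 0.1292 0.8197]
step 2: x^-=[-0.1711, 1.4151]  P^-=[0.2343 0.0961; 0.0961 0.8873]  S=[0.4285]  K=[0.5065; -0.1485]  nu=[-3.4242]  x^+=[-1.9054, 1.9237]  P^+=[0.1244 0.1283; 0.1283 0.8779]
step 3: x^-=[-1.5245, 1.1960]  P^-=[0.2057 0.0885; 0.0885 0.9228]  S=[0.4037]  K=[0.4700; -0.1922]  nu=[5.6598]  x^+=[1.1357, 0.1084]  P^+=[0.1165 0.1250; 0.1250 0.9079]
step 4: x^-=[0.8961, 0.2912]  P^-=[0.2008 0.0851; 0.0851 0.9408]  S=[0.4007]  K=[0.4630; -0.2103]  nu=[2.2963]  x^+=[1.9593, -0.1918]  P^+=[0.1149 0.1241; 0.1241 0.9231]

innov = [2.2963]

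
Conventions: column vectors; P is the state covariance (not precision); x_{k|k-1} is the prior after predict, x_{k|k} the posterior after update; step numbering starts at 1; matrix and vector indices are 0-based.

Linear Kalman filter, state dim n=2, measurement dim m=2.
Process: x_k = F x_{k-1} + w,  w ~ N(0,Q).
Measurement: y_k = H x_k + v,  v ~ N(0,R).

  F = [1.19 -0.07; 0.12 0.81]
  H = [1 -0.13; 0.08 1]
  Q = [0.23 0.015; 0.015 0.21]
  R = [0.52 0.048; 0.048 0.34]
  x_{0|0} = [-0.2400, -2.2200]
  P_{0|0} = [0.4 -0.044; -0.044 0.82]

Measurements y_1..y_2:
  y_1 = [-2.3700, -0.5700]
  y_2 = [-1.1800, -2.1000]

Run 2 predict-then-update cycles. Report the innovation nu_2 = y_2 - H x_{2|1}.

step 1: x^-=[-0.1302, -1.8270]  P^-=[0.8078 -0.0164; -0.0164 0.7452]  S=[1.3447 -0.0005; -0.0005 1.0878]  K=[0.6023 0.0446; -0.0840 0.6838]  nu=[-2.4773, 1.2674]  x^+=[-1.5659, -0.7522]  P^+=[0.3178 0.0187; 0.0187 0.2270]
step 2: x^-=[-1.8107, -0.7972]  P^-=[0.6780 0.0653; 0.0653 0.3671]  S=[1.1872 0.1192; 0.1192 0.7219]  K=[0.5565 0.0738; -0.0376 0.5220]  nu=[0.5271, -1.1580]  x^+=[-1.6028, -1.4214]  P^+=[0.2966 0.0281; 0.0281 0.1734]

innov = [0.5271, -1.1580]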